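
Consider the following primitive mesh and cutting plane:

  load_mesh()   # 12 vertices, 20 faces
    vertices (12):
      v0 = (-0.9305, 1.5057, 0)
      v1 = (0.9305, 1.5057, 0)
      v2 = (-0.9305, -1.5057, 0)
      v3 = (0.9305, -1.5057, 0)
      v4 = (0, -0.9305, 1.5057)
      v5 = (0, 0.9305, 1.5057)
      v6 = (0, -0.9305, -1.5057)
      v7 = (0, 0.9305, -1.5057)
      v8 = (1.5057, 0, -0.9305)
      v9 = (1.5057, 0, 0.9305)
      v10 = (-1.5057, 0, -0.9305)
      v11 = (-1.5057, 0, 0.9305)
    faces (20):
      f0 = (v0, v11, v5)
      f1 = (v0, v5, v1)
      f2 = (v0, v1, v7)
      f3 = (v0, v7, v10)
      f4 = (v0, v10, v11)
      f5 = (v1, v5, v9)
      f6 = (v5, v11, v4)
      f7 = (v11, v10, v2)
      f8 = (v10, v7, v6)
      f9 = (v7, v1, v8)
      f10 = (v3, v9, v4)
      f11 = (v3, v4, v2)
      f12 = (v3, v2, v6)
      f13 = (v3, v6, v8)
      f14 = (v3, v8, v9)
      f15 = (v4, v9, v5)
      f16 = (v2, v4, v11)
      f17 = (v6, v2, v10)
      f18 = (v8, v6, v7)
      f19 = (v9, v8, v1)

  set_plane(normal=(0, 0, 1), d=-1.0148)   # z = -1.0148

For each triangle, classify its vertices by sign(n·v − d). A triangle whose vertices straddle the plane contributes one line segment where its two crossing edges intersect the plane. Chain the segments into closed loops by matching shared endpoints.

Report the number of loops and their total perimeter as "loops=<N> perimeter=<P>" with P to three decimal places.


Straddling triangles (8 of 20):
  (v0,v1,v7) [++-] → (0.303369, 1.11803, -1.0148)–(-0.303369, 1.11803, -1.0148)  len=0.6067
  (v0,v7,v10) [+-+] → (-0.303369, 1.11803, -1.0148)–(-1.28503, 0.136372, -1.0148)  len=1.3883
  (v10,v7,v6) [+--] → (-1.28503, 0.136372, -1.0148)–(-1.28503, -0.136372, -1.0148)  len=0.2727
  (v7,v1,v8) [-++] → (0.303369, 1.11803, -1.0148)–(1.28503, 0.136372, -1.0148)  len=1.3883
  (v3,v2,v6) [++-] → (-0.303369, -1.11803, -1.0148)–(0.303369, -1.11803, -1.0148)  len=0.6067
  (v3,v6,v8) [+-+] → (0.303369, -1.11803, -1.0148)–(1.28503, -0.136372, -1.0148)  len=1.3883
  (v6,v2,v10) [-++] → (-0.303369, -1.11803, -1.0148)–(-1.28503, -0.136372, -1.0148)  len=1.3883
  (v8,v6,v7) [+--] → (1.28503, -0.136372, -1.0148)–(1.28503, 0.136372, -1.0148)  len=0.2727

Chained into 1 loop(s):
  loop 1: 8 segments, perimeter = 7.3121
Total perimeter = 7.312

loops=1 perimeter=7.312


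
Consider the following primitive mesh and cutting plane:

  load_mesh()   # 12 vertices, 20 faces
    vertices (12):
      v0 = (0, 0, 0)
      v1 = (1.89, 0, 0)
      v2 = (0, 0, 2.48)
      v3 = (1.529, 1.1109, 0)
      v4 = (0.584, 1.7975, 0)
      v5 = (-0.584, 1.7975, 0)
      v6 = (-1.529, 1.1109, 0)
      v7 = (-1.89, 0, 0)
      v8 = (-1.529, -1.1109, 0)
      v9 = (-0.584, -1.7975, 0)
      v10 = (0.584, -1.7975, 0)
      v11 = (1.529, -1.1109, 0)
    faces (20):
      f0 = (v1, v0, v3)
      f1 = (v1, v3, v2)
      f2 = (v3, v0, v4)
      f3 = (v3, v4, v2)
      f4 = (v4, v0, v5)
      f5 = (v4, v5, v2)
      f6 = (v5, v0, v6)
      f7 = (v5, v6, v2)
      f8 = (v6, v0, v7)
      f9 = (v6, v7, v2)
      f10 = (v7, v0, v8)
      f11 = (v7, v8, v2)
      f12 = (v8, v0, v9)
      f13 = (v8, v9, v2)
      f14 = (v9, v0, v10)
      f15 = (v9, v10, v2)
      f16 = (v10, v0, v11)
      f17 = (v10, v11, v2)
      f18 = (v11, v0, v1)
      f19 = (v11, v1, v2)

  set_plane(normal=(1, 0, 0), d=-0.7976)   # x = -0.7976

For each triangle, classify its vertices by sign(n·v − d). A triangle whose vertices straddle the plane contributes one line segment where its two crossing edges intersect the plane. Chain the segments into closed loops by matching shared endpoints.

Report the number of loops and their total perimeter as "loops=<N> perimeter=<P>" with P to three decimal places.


loops=1 perimeter=7.730

Straddling triangles (8 of 20):
  (v5,v0,v6) [++-] → (-0.7976, 0.579499, 0)–(-0.7976, 1.64231, 0)  len=1.0628
  (v5,v6,v2) [+-+] → (-0.7976, 1.64231, 0)–(-0.7976, 0.579499, 1.18631)  len=1.5928
  (v6,v0,v7) [-+-] → (-0.7976, 0.579499, 0)–(-0.7976, 0, 0)  len=0.5795
  (v6,v7,v2) [--+] → (-0.7976, 0, 1.43341)–(-0.7976, 0.579499, 1.18631)  len=0.6300
  (v7,v0,v8) [-+-] → (-0.7976, 0, 0)–(-0.7976, -0.579499, 0)  len=0.5795
  (v7,v8,v2) [--+] → (-0.7976, -0.579499, 1.18631)–(-0.7976, 0, 1.43341)  len=0.6300
  (v8,v0,v9) [-++] → (-0.7976, -0.579499, 0)–(-0.7976, -1.64231, 0)  len=1.0628
  (v8,v9,v2) [-++] → (-0.7976, -1.64231, 0)–(-0.7976, -0.579499, 1.18631)  len=1.5928

Chained into 1 loop(s):
  loop 1: 8 segments, perimeter = 7.7301
Total perimeter = 7.730


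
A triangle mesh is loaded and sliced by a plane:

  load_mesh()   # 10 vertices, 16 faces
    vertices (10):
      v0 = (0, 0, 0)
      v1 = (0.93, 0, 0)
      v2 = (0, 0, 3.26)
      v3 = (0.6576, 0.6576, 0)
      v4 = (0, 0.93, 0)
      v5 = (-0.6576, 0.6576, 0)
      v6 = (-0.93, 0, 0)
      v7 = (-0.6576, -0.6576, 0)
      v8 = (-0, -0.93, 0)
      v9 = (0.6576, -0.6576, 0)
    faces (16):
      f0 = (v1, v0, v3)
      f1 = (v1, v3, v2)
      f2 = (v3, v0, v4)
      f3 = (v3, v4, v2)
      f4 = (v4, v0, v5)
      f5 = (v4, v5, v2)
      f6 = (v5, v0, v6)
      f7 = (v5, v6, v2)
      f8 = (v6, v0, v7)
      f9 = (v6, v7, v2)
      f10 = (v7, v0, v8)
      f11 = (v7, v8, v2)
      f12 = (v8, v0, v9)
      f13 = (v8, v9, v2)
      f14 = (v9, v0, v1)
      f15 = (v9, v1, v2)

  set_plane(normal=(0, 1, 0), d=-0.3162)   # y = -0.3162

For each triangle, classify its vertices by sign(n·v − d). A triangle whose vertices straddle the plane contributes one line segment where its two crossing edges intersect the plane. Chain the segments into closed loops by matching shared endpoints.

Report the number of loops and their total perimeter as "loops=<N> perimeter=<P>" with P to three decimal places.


loops=1 perimeter=6.233

Straddling triangles (8 of 16):
  (v6,v0,v7) [++-] → (-0.3162, -0.3162, 0)–(-0.799019, -0.3162, 0)  len=0.4828
  (v6,v7,v2) [+-+] → (-0.799019, -0.3162, 0)–(-0.3162, -0.3162, 1.69246)  len=1.7600
  (v7,v0,v8) [-+-] → (-0.3162, -0.3162, 0)–(0, -0.3162, 0)  len=0.3162
  (v7,v8,v2) [--+] → (0, -0.3162, 2.1516)–(-0.3162, -0.3162, 1.69246)  len=0.5575
  (v8,v0,v9) [-+-] → (0, -0.3162, 0)–(0.3162, -0.3162, 0)  len=0.3162
  (v8,v9,v2) [--+] → (0.3162, -0.3162, 1.69246)–(0, -0.3162, 2.1516)  len=0.5575
  (v9,v0,v1) [-++] → (0.3162, -0.3162, 0)–(0.799019, -0.3162, 0)  len=0.4828
  (v9,v1,v2) [-++] → (0.799019, -0.3162, 0)–(0.3162, -0.3162, 1.69246)  len=1.7600

Chained into 1 loop(s):
  loop 1: 8 segments, perimeter = 6.2330
Total perimeter = 6.233


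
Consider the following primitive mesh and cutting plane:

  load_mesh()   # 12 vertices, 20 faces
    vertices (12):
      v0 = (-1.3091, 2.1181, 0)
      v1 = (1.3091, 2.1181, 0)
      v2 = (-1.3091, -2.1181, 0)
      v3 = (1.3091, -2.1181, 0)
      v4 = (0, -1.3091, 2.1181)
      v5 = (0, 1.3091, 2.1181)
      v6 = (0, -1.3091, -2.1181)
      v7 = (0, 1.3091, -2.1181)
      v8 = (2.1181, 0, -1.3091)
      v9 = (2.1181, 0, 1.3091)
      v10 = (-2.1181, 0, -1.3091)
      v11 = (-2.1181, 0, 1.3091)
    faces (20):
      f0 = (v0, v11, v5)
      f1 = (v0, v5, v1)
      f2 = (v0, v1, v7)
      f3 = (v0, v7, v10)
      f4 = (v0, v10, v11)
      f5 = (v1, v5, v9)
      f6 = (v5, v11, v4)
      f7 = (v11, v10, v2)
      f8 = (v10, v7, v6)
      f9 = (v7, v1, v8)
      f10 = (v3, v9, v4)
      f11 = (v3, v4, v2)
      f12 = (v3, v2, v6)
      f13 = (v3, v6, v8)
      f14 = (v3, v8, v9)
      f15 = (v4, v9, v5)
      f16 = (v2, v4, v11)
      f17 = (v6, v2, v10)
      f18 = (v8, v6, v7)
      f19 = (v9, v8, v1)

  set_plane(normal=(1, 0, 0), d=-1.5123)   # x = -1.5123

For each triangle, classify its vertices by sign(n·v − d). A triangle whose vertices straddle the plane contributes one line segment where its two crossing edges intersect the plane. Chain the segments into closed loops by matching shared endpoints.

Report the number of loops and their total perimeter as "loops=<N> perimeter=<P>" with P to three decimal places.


Straddling triangles (8 of 20):
  (v0,v11,v5) [+-+] → (-1.5123, 1.58609, 0.328812)–(-1.5123, 0.374417, 1.54048)  len=1.7136
  (v0,v7,v10) [++-] → (-1.5123, 0.374417, -1.54048)–(-1.5123, 1.58609, -0.328812)  len=1.7136
  (v0,v10,v11) [+--] → (-1.5123, 1.58609, -0.328812)–(-1.5123, 1.58609, 0.328812)  len=0.6576
  (v5,v11,v4) [+-+] → (-1.5123, 0.374417, 1.54048)–(-1.5123, -0.374417, 1.54048)  len=0.7488
  (v11,v10,v2) [--+] → (-1.5123, -1.58609, -0.328812)–(-1.5123, -1.58609, 0.328812)  len=0.6576
  (v10,v7,v6) [-++] → (-1.5123, 0.374417, -1.54048)–(-1.5123, -0.374417, -1.54048)  len=0.7488
  (v2,v4,v11) [++-] → (-1.5123, -0.374417, 1.54048)–(-1.5123, -1.58609, 0.328812)  len=1.7136
  (v6,v2,v10) [++-] → (-1.5123, -1.58609, -0.328812)–(-1.5123, -0.374417, -1.54048)  len=1.7136

Chained into 1 loop(s):
  loop 1: 8 segments, perimeter = 9.6672
Total perimeter = 9.667

loops=1 perimeter=9.667


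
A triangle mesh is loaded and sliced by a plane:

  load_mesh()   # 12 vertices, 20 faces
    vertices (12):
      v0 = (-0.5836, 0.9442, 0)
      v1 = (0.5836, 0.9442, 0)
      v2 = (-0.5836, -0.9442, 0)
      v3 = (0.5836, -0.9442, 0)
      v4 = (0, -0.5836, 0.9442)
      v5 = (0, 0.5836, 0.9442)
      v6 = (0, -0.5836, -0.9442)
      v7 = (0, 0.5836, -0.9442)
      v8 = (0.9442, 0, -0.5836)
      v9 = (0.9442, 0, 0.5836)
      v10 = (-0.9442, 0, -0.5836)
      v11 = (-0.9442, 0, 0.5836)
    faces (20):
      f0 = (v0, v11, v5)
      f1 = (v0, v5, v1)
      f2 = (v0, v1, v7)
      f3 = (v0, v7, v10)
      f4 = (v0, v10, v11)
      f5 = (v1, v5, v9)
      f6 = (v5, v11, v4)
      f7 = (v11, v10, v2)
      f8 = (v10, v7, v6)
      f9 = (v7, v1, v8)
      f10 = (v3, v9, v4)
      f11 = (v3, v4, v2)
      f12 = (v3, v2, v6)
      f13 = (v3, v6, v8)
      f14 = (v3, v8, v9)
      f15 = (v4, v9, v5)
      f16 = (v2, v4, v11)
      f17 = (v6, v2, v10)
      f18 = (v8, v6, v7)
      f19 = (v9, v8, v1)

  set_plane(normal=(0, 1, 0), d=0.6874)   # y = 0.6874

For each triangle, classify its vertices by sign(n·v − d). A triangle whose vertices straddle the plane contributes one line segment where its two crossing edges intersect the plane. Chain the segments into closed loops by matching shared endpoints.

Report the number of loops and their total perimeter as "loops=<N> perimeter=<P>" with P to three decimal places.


loops=1 perimeter=4.213

Straddling triangles (8 of 20):
  (v0,v11,v5) [+--] → (-0.681675, 0.6874, 0.158725)–(-0.167991, 0.6874, 0.672409)  len=0.7265
  (v0,v5,v1) [+-+] → (-0.167991, 0.6874, 0.672409)–(0.167991, 0.6874, 0.672409)  len=0.3360
  (v0,v1,v7) [++-] → (0.167991, 0.6874, -0.672409)–(-0.167991, 0.6874, -0.672409)  len=0.3360
  (v0,v7,v10) [+--] → (-0.167991, 0.6874, -0.672409)–(-0.681675, 0.6874, -0.158725)  len=0.7265
  (v0,v10,v11) [+--] → (-0.681675, 0.6874, -0.158725)–(-0.681675, 0.6874, 0.158725)  len=0.3175
  (v1,v5,v9) [+--] → (0.167991, 0.6874, 0.672409)–(0.681675, 0.6874, 0.158725)  len=0.7265
  (v7,v1,v8) [-+-] → (0.167991, 0.6874, -0.672409)–(0.681675, 0.6874, -0.158725)  len=0.7265
  (v9,v8,v1) [--+] → (0.681675, 0.6874, -0.158725)–(0.681675, 0.6874, 0.158725)  len=0.3175

Chained into 1 loop(s):
  loop 1: 8 segments, perimeter = 4.2127
Total perimeter = 4.213


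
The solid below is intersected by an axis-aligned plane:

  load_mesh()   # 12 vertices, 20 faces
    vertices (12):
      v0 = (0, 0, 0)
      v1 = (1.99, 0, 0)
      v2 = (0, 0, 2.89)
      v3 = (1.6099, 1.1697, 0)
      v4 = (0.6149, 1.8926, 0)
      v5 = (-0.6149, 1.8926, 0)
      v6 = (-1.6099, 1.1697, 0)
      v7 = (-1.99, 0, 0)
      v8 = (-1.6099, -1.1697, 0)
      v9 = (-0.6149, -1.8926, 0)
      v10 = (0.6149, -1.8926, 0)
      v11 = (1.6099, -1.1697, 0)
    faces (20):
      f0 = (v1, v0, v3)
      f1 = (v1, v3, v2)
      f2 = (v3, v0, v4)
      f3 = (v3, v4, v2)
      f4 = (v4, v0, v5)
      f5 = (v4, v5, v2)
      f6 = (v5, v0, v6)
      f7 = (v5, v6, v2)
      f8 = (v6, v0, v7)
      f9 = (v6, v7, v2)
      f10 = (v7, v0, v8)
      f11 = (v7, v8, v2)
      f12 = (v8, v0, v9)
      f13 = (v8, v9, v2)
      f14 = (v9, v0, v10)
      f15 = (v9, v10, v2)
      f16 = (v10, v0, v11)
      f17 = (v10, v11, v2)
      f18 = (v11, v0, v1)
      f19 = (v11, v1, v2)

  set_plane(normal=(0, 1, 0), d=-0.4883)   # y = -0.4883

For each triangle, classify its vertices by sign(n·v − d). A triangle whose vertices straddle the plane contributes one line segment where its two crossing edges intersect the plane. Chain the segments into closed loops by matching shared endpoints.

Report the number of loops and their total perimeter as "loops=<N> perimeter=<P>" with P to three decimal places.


Straddling triangles (10 of 20):
  (v7,v0,v8) [++-] → (-0.672065, -0.4883, 0)–(-1.83132, -0.4883, 0)  len=1.1593
  (v7,v8,v2) [+-+] → (-1.83132, -0.4883, 0)–(-0.672065, -0.4883, 1.68355)  len=2.0441
  (v8,v0,v9) [-+-] → (-0.672065, -0.4883, 0)–(-0.158647, -0.4883, 0)  len=0.5134
  (v8,v9,v2) [--+] → (-0.158647, -0.4883, 2.14437)–(-0.672065, -0.4883, 1.68355)  len=0.6899
  (v9,v0,v10) [-+-] → (-0.158647, -0.4883, 0)–(0.158647, -0.4883, 0)  len=0.3173
  (v9,v10,v2) [--+] → (0.158647, -0.4883, 2.14437)–(-0.158647, -0.4883, 2.14437)  len=0.3173
  (v10,v0,v11) [-+-] → (0.158647, -0.4883, 0)–(0.672065, -0.4883, 0)  len=0.5134
  (v10,v11,v2) [--+] → (0.672065, -0.4883, 1.68355)–(0.158647, -0.4883, 2.14437)  len=0.6899
  (v11,v0,v1) [-++] → (0.672065, -0.4883, 0)–(1.83132, -0.4883, 0)  len=1.1593
  (v11,v1,v2) [-++] → (1.83132, -0.4883, 0)–(0.672065, -0.4883, 1.68355)  len=2.0441

Chained into 1 loop(s):
  loop 1: 10 segments, perimeter = 9.4479
Total perimeter = 9.448

loops=1 perimeter=9.448


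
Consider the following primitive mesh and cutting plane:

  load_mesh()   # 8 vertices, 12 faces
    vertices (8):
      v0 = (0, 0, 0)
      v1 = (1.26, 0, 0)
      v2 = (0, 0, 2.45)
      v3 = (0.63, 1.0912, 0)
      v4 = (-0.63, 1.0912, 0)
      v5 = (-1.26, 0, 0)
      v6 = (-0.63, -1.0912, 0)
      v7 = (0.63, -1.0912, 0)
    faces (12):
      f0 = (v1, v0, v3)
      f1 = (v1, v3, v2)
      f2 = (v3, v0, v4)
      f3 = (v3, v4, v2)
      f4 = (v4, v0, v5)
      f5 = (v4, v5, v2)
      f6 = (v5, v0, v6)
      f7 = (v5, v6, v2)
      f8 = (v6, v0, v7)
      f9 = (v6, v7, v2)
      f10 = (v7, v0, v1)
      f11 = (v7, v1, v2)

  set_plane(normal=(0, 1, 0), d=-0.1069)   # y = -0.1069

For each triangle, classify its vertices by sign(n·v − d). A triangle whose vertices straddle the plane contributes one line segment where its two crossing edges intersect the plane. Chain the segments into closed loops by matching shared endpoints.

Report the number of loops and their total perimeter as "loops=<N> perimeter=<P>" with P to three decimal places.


Straddling triangles (6 of 12):
  (v5,v0,v6) [++-] → (-0.0617183, -0.1069, 0)–(-1.19828, -0.1069, 0)  len=1.1366
  (v5,v6,v2) [+-+] → (-1.19828, -0.1069, 0)–(-0.0617183, -0.1069, 2.20998)  len=2.4851
  (v6,v0,v7) [-+-] → (-0.0617183, -0.1069, 0)–(0.0617183, -0.1069, 0)  len=0.1234
  (v6,v7,v2) [--+] → (0.0617183, -0.1069, 2.20998)–(-0.0617183, -0.1069, 2.20998)  len=0.1234
  (v7,v0,v1) [-++] → (0.0617183, -0.1069, 0)–(1.19828, -0.1069, 0)  len=1.1366
  (v7,v1,v2) [-++] → (1.19828, -0.1069, 0)–(0.0617183, -0.1069, 2.20998)  len=2.4851

Chained into 1 loop(s):
  loop 1: 6 segments, perimeter = 7.4902
Total perimeter = 7.490

loops=1 perimeter=7.490


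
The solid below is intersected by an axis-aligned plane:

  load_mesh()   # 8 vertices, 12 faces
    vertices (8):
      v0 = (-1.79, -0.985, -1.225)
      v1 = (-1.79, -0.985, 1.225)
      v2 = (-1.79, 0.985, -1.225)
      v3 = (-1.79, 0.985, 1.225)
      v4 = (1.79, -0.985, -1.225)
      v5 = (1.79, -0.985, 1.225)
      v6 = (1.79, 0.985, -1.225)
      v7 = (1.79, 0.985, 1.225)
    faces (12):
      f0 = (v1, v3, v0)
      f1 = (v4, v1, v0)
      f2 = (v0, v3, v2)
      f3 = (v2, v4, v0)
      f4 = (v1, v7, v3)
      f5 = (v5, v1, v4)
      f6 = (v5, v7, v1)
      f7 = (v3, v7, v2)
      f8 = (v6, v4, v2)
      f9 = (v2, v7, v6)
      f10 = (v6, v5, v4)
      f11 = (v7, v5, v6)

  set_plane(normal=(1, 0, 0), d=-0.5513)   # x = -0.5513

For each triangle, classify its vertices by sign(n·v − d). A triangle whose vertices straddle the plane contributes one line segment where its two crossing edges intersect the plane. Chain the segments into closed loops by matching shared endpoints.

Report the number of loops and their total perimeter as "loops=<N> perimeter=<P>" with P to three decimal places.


loops=1 perimeter=8.840

Straddling triangles (8 of 12):
  (v4,v1,v0) [+--] → (-0.5513, -0.985, 0.377286)–(-0.5513, -0.985, -1.225)  len=1.6023
  (v2,v4,v0) [-+-] → (-0.5513, 0.303369, -1.225)–(-0.5513, -0.985, -1.225)  len=1.2884
  (v1,v7,v3) [-+-] → (-0.5513, -0.303369, 1.225)–(-0.5513, 0.985, 1.225)  len=1.2884
  (v5,v1,v4) [+-+] → (-0.5513, -0.985, 1.225)–(-0.5513, -0.985, 0.377286)  len=0.8477
  (v5,v7,v1) [++-] → (-0.5513, -0.303369, 1.225)–(-0.5513, -0.985, 1.225)  len=0.6816
  (v3,v7,v2) [-+-] → (-0.5513, 0.985, 1.225)–(-0.5513, 0.985, -0.377286)  len=1.6023
  (v6,v4,v2) [++-] → (-0.5513, 0.303369, -1.225)–(-0.5513, 0.985, -1.225)  len=0.6816
  (v2,v7,v6) [-++] → (-0.5513, 0.985, -0.377286)–(-0.5513, 0.985, -1.225)  len=0.8477

Chained into 1 loop(s):
  loop 1: 8 segments, perimeter = 8.8400
Total perimeter = 8.840


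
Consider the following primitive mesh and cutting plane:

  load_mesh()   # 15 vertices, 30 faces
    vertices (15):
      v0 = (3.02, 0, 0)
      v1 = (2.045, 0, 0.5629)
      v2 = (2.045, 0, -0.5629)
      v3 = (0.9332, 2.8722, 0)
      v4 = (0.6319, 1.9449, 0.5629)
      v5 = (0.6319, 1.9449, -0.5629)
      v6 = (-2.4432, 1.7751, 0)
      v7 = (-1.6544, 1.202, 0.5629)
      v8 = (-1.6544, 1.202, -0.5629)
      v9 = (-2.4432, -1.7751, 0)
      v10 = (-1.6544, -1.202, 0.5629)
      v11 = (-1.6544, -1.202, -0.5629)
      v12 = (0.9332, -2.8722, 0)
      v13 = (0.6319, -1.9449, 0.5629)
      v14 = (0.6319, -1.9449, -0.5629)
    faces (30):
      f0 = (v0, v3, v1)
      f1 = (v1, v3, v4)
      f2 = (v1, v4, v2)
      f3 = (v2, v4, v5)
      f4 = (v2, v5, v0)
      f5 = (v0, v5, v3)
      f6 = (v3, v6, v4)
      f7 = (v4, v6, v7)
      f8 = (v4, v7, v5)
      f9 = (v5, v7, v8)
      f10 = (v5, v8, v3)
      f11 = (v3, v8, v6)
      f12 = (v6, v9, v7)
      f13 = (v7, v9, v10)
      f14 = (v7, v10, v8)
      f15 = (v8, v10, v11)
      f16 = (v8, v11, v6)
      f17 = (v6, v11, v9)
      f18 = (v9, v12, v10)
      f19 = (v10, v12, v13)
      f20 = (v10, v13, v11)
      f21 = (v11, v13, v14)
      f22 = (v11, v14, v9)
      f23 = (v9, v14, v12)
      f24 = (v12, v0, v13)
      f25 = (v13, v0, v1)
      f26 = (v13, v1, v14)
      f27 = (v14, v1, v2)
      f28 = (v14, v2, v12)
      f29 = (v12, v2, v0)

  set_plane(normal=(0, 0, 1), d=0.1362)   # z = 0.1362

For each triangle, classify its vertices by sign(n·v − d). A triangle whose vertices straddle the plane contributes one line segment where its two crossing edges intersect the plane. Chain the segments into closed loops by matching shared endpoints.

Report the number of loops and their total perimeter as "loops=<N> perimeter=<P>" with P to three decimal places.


Straddling triangles (20 of 30):
  (v0,v3,v1) [--+] → (1.20221, 2.17724, 0.1362)–(2.78409, 0, 0.1362)  len=2.6912
  (v1,v3,v4) [+-+] → (1.20221, 2.17724, 0.1362)–(0.860297, 2.64783, 0.1362)  len=0.5817
  (v1,v4,v2) [++-] → (1.16749, 1.20775, 0.1362)–(2.045, 0, 0.1362)  len=1.4929
  (v2,v4,v5) [-+-] → (1.16749, 1.20775, 0.1362)–(0.6319, 1.9449, 0.1362)  len=0.9112
  (v3,v6,v4) [--+] → (-1.69914, 1.81619, 0.1362)–(0.860297, 2.64783, 0.1362)  len=2.6912
  (v4,v6,v7) [+-+] → (-1.69914, 1.81619, 0.1362)–(-2.25234, 1.63643, 0.1362)  len=0.5817
  (v4,v7,v5) [++-] → (-0.787848, 1.48357, 0.1362)–(0.6319, 1.9449, 0.1362)  len=1.4928
  (v5,v7,v8) [-+-] → (-0.787848, 1.48357, 0.1362)–(-1.6544, 1.202, 0.1362)  len=0.9112
  (v6,v9,v7) [--+] → (-2.25234, -1.05476, 0.1362)–(-2.25234, 1.63643, 0.1362)  len=2.6912
  (v7,v9,v10) [+-+] → (-2.25234, -1.05476, 0.1362)–(-2.25234, -1.63643, 0.1362)  len=0.5817
  (v7,v10,v8) [++-] → (-1.6544, -0.290837, 0.1362)–(-1.6544, 1.202, 0.1362)  len=1.4928
  (v8,v10,v11) [-+-] → (-1.6544, -0.290837, 0.1362)–(-1.6544, -1.202, 0.1362)  len=0.9112
  (v9,v12,v10) [--+] → (0.307101, -2.46808, 0.1362)–(-2.25234, -1.63643, 0.1362)  len=2.6912
  (v10,v12,v13) [+-+] → (0.307101, -2.46808, 0.1362)–(0.860297, -2.64783, 0.1362)  len=0.5817
  (v10,v13,v11) [++-] → (-0.234652, -1.66333, 0.1362)–(-1.6544, -1.202, 0.1362)  len=1.4928
  (v11,v13,v14) [-+-] → (-0.234652, -1.66333, 0.1362)–(0.6319, -1.9449, 0.1362)  len=0.9112
  (v12,v0,v13) [--+] → (2.44217, -0.47059, 0.1362)–(0.860297, -2.64783, 0.1362)  len=2.6912
  (v13,v0,v1) [+-+] → (2.44217, -0.47059, 0.1362)–(2.78409, 0, 0.1362)  len=0.5817
  (v13,v1,v14) [++-] → (1.50941, -0.737155, 0.1362)–(0.6319, -1.9449, 0.1362)  len=1.4929
  (v14,v1,v2) [-+-] → (1.50941, -0.737155, 0.1362)–(2.045, 0, 0.1362)  len=0.9112

Chained into 2 loop(s):
  loop 1: 10 segments, perimeter = 16.3644
  loop 2: 10 segments, perimeter = 12.0201
Total perimeter = 28.384

loops=2 perimeter=28.384


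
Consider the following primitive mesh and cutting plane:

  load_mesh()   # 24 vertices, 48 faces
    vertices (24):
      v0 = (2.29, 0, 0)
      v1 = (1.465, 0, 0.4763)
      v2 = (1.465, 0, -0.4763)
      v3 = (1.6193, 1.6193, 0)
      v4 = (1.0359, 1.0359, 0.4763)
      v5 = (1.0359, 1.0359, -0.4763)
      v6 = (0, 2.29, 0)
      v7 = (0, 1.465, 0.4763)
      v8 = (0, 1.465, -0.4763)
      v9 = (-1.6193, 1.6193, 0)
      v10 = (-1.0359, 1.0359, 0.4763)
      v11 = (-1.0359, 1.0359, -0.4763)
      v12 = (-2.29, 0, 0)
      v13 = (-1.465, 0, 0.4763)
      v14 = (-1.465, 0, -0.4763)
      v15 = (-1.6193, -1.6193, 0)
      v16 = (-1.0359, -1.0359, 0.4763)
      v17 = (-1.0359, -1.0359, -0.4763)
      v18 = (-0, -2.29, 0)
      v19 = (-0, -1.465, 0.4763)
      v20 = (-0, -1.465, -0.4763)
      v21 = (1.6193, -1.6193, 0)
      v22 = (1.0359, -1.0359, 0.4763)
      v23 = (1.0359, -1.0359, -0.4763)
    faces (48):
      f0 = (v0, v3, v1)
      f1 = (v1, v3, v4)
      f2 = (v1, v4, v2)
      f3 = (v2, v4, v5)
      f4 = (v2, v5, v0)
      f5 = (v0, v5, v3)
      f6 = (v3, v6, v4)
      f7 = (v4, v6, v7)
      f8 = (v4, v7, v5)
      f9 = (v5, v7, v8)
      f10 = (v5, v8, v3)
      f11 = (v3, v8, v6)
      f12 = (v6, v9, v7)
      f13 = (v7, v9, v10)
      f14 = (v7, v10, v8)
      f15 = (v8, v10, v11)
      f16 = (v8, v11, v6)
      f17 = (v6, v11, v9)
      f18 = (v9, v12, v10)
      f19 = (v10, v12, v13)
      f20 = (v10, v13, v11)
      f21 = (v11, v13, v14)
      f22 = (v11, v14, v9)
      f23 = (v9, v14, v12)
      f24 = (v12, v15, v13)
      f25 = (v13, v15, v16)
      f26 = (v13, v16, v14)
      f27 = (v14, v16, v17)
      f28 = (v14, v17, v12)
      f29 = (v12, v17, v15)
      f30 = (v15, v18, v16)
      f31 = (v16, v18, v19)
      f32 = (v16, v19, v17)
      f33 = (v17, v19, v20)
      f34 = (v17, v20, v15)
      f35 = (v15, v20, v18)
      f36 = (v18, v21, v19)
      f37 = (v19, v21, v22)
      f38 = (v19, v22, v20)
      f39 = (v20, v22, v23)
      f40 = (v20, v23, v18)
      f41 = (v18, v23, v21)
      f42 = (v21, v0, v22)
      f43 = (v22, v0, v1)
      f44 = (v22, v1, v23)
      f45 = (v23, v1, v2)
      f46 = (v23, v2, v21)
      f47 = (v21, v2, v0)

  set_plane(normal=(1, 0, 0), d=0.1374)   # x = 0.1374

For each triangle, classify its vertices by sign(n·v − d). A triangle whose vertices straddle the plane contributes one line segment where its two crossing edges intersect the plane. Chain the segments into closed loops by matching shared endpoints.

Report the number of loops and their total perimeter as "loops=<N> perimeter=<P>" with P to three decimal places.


Straddling triangles (12 of 48):
  (v3,v6,v4) [+-+] → (0.1374, 2.23309, 0)–(0.1374, 2.12366, 0.0631756)  len=0.1264
  (v4,v6,v7) [+--] → (0.1374, 2.12366, 0.0631756)–(0.1374, 1.40808, 0.4763)  len=0.8263
  (v4,v7,v5) [+-+] → (0.1374, 1.40808, 0.4763)–(0.1374, 1.40808, 0.349949)  len=0.1264
  (v5,v7,v8) [+--] → (0.1374, 1.40808, 0.349949)–(0.1374, 1.40808, -0.4763)  len=0.8262
  (v5,v8,v3) [+-+] → (0.1374, 1.40808, -0.4763)–(0.1374, 1.47809, -0.435885)  len=0.0808
  (v3,v8,v6) [+--] → (0.1374, 1.47809, -0.435885)–(0.1374, 2.23309, 0)  len=0.8718
  (v18,v21,v19) [-+-] → (0.1374, -2.23309, 0)–(0.1374, -1.47809, 0.435885)  len=0.8718
  (v19,v21,v22) [-++] → (0.1374, -1.47809, 0.435885)–(0.1374, -1.40808, 0.4763)  len=0.0808
  (v19,v22,v20) [-+-] → (0.1374, -1.40808, 0.4763)–(0.1374, -1.40808, -0.349949)  len=0.8262
  (v20,v22,v23) [-++] → (0.1374, -1.40808, -0.349949)–(0.1374, -1.40808, -0.4763)  len=0.1264
  (v20,v23,v18) [-+-] → (0.1374, -1.40808, -0.4763)–(0.1374, -2.12366, -0.0631756)  len=0.8263
  (v18,v23,v21) [-++] → (0.1374, -2.12366, -0.0631756)–(0.1374, -2.23309, 0)  len=0.1264

Chained into 2 loop(s):
  loop 1: 6 segments, perimeter = 2.8579
  loop 2: 6 segments, perimeter = 2.8579
Total perimeter = 5.716

loops=2 perimeter=5.716


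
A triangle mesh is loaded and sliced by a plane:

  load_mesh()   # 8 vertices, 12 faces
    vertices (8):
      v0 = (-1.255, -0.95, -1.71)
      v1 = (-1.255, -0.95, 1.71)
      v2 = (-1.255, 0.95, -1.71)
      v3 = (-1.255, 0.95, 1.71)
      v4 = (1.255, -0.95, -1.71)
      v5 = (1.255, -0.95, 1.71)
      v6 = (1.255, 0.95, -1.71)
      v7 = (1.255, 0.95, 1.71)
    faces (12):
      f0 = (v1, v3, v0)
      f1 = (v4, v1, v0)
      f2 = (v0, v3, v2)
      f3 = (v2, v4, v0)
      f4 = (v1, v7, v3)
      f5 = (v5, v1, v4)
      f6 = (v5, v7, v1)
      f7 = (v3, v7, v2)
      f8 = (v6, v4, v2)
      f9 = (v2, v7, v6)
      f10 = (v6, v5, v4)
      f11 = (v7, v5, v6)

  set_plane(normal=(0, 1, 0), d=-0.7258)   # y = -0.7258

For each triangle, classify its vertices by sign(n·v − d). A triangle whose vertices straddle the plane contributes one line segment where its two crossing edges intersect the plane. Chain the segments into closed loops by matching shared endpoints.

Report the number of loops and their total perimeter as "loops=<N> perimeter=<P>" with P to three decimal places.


Straddling triangles (8 of 12):
  (v1,v3,v0) [-+-] → (-1.255, -0.7258, 1.71)–(-1.255, -0.7258, -1.30644)  len=3.0164
  (v0,v3,v2) [-++] → (-1.255, -0.7258, -1.30644)–(-1.255, -0.7258, -1.71)  len=0.4036
  (v2,v4,v0) [+--] → (0.95882, -0.7258, -1.71)–(-1.255, -0.7258, -1.71)  len=2.2138
  (v1,v7,v3) [-++] → (-0.95882, -0.7258, 1.71)–(-1.255, -0.7258, 1.71)  len=0.2962
  (v5,v7,v1) [-+-] → (1.255, -0.7258, 1.71)–(-0.95882, -0.7258, 1.71)  len=2.2138
  (v6,v4,v2) [+-+] → (1.255, -0.7258, -1.71)–(0.95882, -0.7258, -1.71)  len=0.2962
  (v6,v5,v4) [+--] → (1.255, -0.7258, 1.30644)–(1.255, -0.7258, -1.71)  len=3.0164
  (v7,v5,v6) [+-+] → (1.255, -0.7258, 1.71)–(1.255, -0.7258, 1.30644)  len=0.4036

Chained into 1 loop(s):
  loop 1: 8 segments, perimeter = 11.8600
Total perimeter = 11.860

loops=1 perimeter=11.860


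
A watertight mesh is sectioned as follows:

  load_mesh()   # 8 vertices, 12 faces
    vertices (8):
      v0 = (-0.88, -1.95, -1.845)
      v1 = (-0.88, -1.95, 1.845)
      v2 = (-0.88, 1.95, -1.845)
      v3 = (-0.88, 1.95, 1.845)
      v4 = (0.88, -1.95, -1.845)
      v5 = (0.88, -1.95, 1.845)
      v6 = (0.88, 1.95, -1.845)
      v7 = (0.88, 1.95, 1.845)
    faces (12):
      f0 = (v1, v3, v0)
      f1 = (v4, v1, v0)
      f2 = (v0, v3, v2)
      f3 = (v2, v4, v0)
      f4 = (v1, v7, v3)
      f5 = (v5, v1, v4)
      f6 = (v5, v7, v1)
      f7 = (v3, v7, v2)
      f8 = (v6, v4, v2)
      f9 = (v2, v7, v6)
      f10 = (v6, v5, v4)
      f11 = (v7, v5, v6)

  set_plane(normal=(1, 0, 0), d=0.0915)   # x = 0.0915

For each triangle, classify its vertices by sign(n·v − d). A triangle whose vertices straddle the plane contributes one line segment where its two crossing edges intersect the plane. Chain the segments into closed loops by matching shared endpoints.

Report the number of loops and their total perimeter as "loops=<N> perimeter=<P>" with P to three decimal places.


Straddling triangles (8 of 12):
  (v4,v1,v0) [+--] → (0.0915, -1.95, -0.191838)–(0.0915, -1.95, -1.845)  len=1.6532
  (v2,v4,v0) [-+-] → (0.0915, -0.202756, -1.845)–(0.0915, -1.95, -1.845)  len=1.7472
  (v1,v7,v3) [-+-] → (0.0915, 0.202756, 1.845)–(0.0915, 1.95, 1.845)  len=1.7472
  (v5,v1,v4) [+-+] → (0.0915, -1.95, 1.845)–(0.0915, -1.95, -0.191838)  len=2.0368
  (v5,v7,v1) [++-] → (0.0915, 0.202756, 1.845)–(0.0915, -1.95, 1.845)  len=2.1528
  (v3,v7,v2) [-+-] → (0.0915, 1.95, 1.845)–(0.0915, 1.95, 0.191838)  len=1.6532
  (v6,v4,v2) [++-] → (0.0915, -0.202756, -1.845)–(0.0915, 1.95, -1.845)  len=2.1528
  (v2,v7,v6) [-++] → (0.0915, 1.95, 0.191838)–(0.0915, 1.95, -1.845)  len=2.0368

Chained into 1 loop(s):
  loop 1: 8 segments, perimeter = 15.1800
Total perimeter = 15.180

loops=1 perimeter=15.180


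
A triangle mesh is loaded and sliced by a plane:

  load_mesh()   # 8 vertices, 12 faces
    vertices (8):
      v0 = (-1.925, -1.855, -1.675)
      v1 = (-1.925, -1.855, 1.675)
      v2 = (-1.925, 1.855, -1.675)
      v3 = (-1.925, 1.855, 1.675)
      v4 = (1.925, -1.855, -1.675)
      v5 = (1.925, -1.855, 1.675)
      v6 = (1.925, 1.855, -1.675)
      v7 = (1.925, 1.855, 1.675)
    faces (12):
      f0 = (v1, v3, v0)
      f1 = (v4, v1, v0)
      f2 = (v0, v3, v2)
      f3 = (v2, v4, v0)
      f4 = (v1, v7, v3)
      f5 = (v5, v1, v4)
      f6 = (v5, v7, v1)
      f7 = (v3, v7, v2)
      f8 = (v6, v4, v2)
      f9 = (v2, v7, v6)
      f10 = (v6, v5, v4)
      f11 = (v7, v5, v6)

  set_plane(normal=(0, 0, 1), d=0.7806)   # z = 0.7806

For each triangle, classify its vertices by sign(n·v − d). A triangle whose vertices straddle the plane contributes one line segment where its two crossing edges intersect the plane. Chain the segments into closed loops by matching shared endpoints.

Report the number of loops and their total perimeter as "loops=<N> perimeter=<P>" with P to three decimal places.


loops=1 perimeter=15.120

Straddling triangles (8 of 12):
  (v1,v3,v0) [++-] → (-1.925, 0.864485, 0.7806)–(-1.925, -1.855, 0.7806)  len=2.7195
  (v4,v1,v0) [-+-] → (-0.897107, -1.855, 0.7806)–(-1.925, -1.855, 0.7806)  len=1.0279
  (v0,v3,v2) [-+-] → (-1.925, 0.864485, 0.7806)–(-1.925, 1.855, 0.7806)  len=0.9905
  (v5,v1,v4) [++-] → (-0.897107, -1.855, 0.7806)–(1.925, -1.855, 0.7806)  len=2.8221
  (v3,v7,v2) [++-] → (0.897107, 1.855, 0.7806)–(-1.925, 1.855, 0.7806)  len=2.8221
  (v2,v7,v6) [-+-] → (0.897107, 1.855, 0.7806)–(1.925, 1.855, 0.7806)  len=1.0279
  (v6,v5,v4) [-+-] → (1.925, -0.864485, 0.7806)–(1.925, -1.855, 0.7806)  len=0.9905
  (v7,v5,v6) [++-] → (1.925, -0.864485, 0.7806)–(1.925, 1.855, 0.7806)  len=2.7195

Chained into 1 loop(s):
  loop 1: 8 segments, perimeter = 15.1200
Total perimeter = 15.120


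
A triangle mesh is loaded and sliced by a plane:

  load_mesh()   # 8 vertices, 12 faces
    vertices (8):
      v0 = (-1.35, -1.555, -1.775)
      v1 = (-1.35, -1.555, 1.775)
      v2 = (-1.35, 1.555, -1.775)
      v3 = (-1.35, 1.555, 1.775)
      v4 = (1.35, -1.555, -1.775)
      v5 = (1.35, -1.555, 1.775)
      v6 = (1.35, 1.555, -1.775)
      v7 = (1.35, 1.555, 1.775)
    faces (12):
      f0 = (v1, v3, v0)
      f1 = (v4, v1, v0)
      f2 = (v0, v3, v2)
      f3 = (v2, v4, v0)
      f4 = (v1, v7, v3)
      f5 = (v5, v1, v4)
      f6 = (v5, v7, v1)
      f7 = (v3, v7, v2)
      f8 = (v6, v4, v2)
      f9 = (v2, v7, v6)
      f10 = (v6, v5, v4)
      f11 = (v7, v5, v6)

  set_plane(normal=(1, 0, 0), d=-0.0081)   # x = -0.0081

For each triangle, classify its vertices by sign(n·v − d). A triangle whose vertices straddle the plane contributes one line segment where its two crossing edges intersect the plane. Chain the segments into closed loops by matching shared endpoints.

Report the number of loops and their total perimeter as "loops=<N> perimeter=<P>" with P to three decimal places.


loops=1 perimeter=13.320

Straddling triangles (8 of 12):
  (v4,v1,v0) [+--] → (-0.0081, -1.555, 0.01065)–(-0.0081, -1.555, -1.775)  len=1.7856
  (v2,v4,v0) [-+-] → (-0.0081, 0.00933, -1.775)–(-0.0081, -1.555, -1.775)  len=1.5643
  (v1,v7,v3) [-+-] → (-0.0081, -0.00933, 1.775)–(-0.0081, 1.555, 1.775)  len=1.5643
  (v5,v1,v4) [+-+] → (-0.0081, -1.555, 1.775)–(-0.0081, -1.555, 0.01065)  len=1.7643
  (v5,v7,v1) [++-] → (-0.0081, -0.00933, 1.775)–(-0.0081, -1.555, 1.775)  len=1.5457
  (v3,v7,v2) [-+-] → (-0.0081, 1.555, 1.775)–(-0.0081, 1.555, -0.01065)  len=1.7856
  (v6,v4,v2) [++-] → (-0.0081, 0.00933, -1.775)–(-0.0081, 1.555, -1.775)  len=1.5457
  (v2,v7,v6) [-++] → (-0.0081, 1.555, -0.01065)–(-0.0081, 1.555, -1.775)  len=1.7643

Chained into 1 loop(s):
  loop 1: 8 segments, perimeter = 13.3200
Total perimeter = 13.320


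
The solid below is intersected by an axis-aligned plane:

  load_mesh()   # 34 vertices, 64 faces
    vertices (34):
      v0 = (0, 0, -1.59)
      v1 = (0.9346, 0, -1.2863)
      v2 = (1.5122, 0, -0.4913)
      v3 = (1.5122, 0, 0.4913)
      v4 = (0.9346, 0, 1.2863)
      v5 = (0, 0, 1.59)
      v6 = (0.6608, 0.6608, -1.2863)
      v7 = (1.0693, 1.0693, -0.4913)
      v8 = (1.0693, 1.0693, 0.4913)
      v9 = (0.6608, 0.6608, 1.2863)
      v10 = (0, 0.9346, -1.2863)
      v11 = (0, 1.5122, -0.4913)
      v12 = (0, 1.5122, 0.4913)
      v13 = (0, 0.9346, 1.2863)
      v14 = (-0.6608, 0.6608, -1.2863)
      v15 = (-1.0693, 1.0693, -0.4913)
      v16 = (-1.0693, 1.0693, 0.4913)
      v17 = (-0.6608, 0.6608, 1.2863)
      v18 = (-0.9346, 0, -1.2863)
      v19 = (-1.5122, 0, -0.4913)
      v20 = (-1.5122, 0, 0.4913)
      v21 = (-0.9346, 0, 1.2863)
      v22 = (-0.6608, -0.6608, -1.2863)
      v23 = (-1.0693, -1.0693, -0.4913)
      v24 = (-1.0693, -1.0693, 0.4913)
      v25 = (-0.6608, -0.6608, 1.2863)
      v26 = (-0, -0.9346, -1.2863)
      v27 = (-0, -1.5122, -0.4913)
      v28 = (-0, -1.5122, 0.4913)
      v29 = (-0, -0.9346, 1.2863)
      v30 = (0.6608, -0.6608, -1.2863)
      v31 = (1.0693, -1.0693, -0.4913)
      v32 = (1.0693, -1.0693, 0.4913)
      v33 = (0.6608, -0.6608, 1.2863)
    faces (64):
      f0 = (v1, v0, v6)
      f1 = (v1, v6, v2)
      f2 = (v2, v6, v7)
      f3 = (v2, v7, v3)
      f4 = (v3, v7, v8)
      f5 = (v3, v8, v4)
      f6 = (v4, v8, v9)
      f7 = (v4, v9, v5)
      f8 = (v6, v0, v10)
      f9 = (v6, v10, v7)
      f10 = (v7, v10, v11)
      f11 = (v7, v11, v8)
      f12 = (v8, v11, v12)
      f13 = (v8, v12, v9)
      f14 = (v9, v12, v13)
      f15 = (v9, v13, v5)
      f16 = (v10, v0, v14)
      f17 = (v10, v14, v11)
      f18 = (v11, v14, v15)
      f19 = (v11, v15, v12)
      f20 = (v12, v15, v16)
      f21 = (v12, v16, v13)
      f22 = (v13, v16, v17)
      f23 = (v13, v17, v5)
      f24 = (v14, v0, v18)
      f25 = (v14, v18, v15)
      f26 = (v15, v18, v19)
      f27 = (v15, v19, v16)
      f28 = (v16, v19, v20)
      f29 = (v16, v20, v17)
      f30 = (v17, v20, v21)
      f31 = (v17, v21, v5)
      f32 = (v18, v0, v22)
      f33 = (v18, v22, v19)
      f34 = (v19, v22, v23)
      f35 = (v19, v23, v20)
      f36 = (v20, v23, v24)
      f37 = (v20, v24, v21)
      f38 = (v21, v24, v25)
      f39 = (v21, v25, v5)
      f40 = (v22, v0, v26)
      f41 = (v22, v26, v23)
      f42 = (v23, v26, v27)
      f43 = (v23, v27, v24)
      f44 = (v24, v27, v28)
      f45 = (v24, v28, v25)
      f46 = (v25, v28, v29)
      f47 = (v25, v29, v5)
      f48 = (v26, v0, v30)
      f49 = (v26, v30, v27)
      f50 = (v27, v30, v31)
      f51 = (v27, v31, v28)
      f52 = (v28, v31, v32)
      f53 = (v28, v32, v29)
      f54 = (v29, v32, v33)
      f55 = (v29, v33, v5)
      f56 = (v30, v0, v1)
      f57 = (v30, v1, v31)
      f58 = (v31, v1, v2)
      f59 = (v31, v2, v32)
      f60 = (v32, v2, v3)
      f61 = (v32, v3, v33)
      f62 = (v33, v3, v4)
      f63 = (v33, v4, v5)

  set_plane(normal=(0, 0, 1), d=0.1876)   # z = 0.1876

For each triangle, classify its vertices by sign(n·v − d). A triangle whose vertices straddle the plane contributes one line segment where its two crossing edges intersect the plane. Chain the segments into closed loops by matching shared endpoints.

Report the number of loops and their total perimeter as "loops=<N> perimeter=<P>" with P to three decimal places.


Straddling triangles (16 of 64):
  (v2,v7,v3) [--+] → (1.37531, 0.330497, 0.1876)–(1.5122, 0, 0.1876)  len=0.3577
  (v3,v7,v8) [+-+] → (1.37531, 0.330497, 0.1876)–(1.0693, 1.0693, 0.1876)  len=0.7997
  (v7,v11,v8) [--+] → (0.738803, 1.20619, 0.1876)–(1.0693, 1.0693, 0.1876)  len=0.3577
  (v8,v11,v12) [+-+] → (0.738803, 1.20619, 0.1876)–(0, 1.5122, 0.1876)  len=0.7997
  (v11,v15,v12) [--+] → (-0.330497, 1.37531, 0.1876)–(0, 1.5122, 0.1876)  len=0.3577
  (v12,v15,v16) [+-+] → (-0.330497, 1.37531, 0.1876)–(-1.0693, 1.0693, 0.1876)  len=0.7997
  (v15,v19,v16) [--+] → (-1.20619, 0.738803, 0.1876)–(-1.0693, 1.0693, 0.1876)  len=0.3577
  (v16,v19,v20) [+-+] → (-1.20619, 0.738803, 0.1876)–(-1.5122, 0, 0.1876)  len=0.7997
  (v19,v23,v20) [--+] → (-1.37531, -0.330497, 0.1876)–(-1.5122, 0, 0.1876)  len=0.3577
  (v20,v23,v24) [+-+] → (-1.37531, -0.330497, 0.1876)–(-1.0693, -1.0693, 0.1876)  len=0.7997
  (v23,v27,v24) [--+] → (-0.738803, -1.20619, 0.1876)–(-1.0693, -1.0693, 0.1876)  len=0.3577
  (v24,v27,v28) [+-+] → (-0.738803, -1.20619, 0.1876)–(0, -1.5122, 0.1876)  len=0.7997
  (v27,v31,v28) [--+] → (0.330497, -1.37531, 0.1876)–(0, -1.5122, 0.1876)  len=0.3577
  (v28,v31,v32) [+-+] → (0.330497, -1.37531, 0.1876)–(1.0693, -1.0693, 0.1876)  len=0.7997
  (v31,v2,v32) [--+] → (1.20619, -0.738803, 0.1876)–(1.0693, -1.0693, 0.1876)  len=0.3577
  (v32,v2,v3) [+-+] → (1.20619, -0.738803, 0.1876)–(1.5122, 0, 0.1876)  len=0.7997

Chained into 1 loop(s):
  loop 1: 16 segments, perimeter = 9.2592
Total perimeter = 9.259

loops=1 perimeter=9.259


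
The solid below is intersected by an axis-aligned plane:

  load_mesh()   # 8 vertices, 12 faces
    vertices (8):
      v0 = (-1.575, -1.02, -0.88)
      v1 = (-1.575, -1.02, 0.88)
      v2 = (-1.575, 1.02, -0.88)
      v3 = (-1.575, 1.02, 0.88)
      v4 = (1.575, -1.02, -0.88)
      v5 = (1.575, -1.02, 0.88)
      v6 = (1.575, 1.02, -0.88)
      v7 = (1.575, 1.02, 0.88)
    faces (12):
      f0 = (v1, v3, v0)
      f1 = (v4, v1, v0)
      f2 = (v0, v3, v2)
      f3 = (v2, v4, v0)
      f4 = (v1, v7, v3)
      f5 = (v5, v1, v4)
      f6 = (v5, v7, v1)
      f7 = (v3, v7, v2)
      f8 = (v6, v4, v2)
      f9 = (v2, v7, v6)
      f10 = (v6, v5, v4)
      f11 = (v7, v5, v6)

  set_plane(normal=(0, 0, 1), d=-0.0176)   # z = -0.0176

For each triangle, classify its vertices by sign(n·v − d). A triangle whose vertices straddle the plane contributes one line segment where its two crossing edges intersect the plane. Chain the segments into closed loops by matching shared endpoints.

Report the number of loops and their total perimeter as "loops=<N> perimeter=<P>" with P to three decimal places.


loops=1 perimeter=10.380

Straddling triangles (8 of 12):
  (v1,v3,v0) [++-] → (-1.575, -0.0204, -0.0176)–(-1.575, -1.02, -0.0176)  len=0.9996
  (v4,v1,v0) [-+-] → (0.0315, -1.02, -0.0176)–(-1.575, -1.02, -0.0176)  len=1.6065
  (v0,v3,v2) [-+-] → (-1.575, -0.0204, -0.0176)–(-1.575, 1.02, -0.0176)  len=1.0404
  (v5,v1,v4) [++-] → (0.0315, -1.02, -0.0176)–(1.575, -1.02, -0.0176)  len=1.5435
  (v3,v7,v2) [++-] → (-0.0315, 1.02, -0.0176)–(-1.575, 1.02, -0.0176)  len=1.5435
  (v2,v7,v6) [-+-] → (-0.0315, 1.02, -0.0176)–(1.575, 1.02, -0.0176)  len=1.6065
  (v6,v5,v4) [-+-] → (1.575, 0.0204, -0.0176)–(1.575, -1.02, -0.0176)  len=1.0404
  (v7,v5,v6) [++-] → (1.575, 0.0204, -0.0176)–(1.575, 1.02, -0.0176)  len=0.9996

Chained into 1 loop(s):
  loop 1: 8 segments, perimeter = 10.3800
Total perimeter = 10.380


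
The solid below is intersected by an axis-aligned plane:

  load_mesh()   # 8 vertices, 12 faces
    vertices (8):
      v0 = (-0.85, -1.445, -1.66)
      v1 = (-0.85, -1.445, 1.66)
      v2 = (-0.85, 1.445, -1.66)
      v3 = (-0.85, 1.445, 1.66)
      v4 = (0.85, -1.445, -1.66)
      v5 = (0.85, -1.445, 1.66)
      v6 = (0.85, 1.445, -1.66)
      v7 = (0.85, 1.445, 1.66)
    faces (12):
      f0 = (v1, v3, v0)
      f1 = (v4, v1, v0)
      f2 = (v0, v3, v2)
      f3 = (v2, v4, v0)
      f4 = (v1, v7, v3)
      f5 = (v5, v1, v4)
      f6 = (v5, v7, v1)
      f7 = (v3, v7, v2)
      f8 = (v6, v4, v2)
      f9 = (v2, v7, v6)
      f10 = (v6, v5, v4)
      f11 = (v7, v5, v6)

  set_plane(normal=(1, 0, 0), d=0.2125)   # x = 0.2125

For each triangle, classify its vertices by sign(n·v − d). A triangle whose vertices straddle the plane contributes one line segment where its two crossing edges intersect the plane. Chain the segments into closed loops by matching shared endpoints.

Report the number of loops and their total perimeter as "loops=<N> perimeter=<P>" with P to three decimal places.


Straddling triangles (8 of 12):
  (v4,v1,v0) [+--] → (0.2125, -1.445, -0.415)–(0.2125, -1.445, -1.66)  len=1.2450
  (v2,v4,v0) [-+-] → (0.2125, -0.36125, -1.66)–(0.2125, -1.445, -1.66)  len=1.0837
  (v1,v7,v3) [-+-] → (0.2125, 0.36125, 1.66)–(0.2125, 1.445, 1.66)  len=1.0837
  (v5,v1,v4) [+-+] → (0.2125, -1.445, 1.66)–(0.2125, -1.445, -0.415)  len=2.0750
  (v5,v7,v1) [++-] → (0.2125, 0.36125, 1.66)–(0.2125, -1.445, 1.66)  len=1.8063
  (v3,v7,v2) [-+-] → (0.2125, 1.445, 1.66)–(0.2125, 1.445, 0.415)  len=1.2450
  (v6,v4,v2) [++-] → (0.2125, -0.36125, -1.66)–(0.2125, 1.445, -1.66)  len=1.8063
  (v2,v7,v6) [-++] → (0.2125, 1.445, 0.415)–(0.2125, 1.445, -1.66)  len=2.0750

Chained into 1 loop(s):
  loop 1: 8 segments, perimeter = 12.4200
Total perimeter = 12.420

loops=1 perimeter=12.420
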